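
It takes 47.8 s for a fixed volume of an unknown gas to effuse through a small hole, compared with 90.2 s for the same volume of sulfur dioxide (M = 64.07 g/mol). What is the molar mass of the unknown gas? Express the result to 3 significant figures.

18.0 g/mol

Since effusion rate ∝ 1/√M, t_X/t_SO₂ = √(M_X/M_SO₂).
47.8/90.2 = 0.5299 = √(M_X/64.07)
M_X = 64.07 × 0.5299² = 64.07 × 0.2808 = 18.0 g/mol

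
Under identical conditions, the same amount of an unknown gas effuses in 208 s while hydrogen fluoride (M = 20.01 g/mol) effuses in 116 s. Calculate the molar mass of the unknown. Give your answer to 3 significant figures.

From Graham's law, t_X/t_HF = √(M_X/M_HF).
208/116 = 1.793 = √(M_X/20.01)
M_X = 20.01 × 1.793² = 20.01 × 3.215 = 64.3 g/mol

64.3 g/mol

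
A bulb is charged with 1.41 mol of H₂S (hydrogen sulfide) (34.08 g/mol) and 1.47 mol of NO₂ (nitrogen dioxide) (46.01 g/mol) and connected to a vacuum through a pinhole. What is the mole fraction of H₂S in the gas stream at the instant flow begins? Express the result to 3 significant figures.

Effusion rate of each component ∝ n_i/√M_i (partial pressure × 1/√M).
x_H₂S(eff) = (n_H₂S/√M_H₂S) / (n_H₂S/√M_H₂S + n_NO₂/√M_NO₂)
= (1.41/√34.08) / (1.41/√34.08 + 1.47/√46.01) = 0.2415/(0.2415 + 0.2167) = 0.527.

0.527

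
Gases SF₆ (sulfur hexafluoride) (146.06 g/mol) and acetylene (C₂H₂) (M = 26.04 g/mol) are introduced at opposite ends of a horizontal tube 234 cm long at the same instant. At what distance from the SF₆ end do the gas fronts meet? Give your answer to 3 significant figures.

69.5 cm

Distances travelled in equal time are proportional to diffusion rates, so d_SF₆/d_C₂H₂ = √(M_C₂H₂/M_SF₆) = √(26.04/146.06) = 0.4222.
With d_SF₆ + d_C₂H₂ = 234 cm, d_C₂H₂ = 234/(1 + 0.4222) = 164.5 cm.
d_SF₆ = 234 − 164.5 = 69.5 cm.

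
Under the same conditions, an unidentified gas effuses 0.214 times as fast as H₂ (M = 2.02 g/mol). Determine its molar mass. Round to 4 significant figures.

44.11 g/mol

Graham's law gives rate_X/rate_H₂ = √(M_H₂/M_X).
0.214 = √(2.02/M_X)
M_X = 2.02 / 0.214² = 2.02 / 0.04580 = 44.11 g/mol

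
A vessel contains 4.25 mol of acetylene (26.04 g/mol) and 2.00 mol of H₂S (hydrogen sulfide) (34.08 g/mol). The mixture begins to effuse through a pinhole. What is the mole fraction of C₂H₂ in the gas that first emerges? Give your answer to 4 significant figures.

0.7085

Effusion rate of each component ∝ n_i/√M_i (partial pressure × 1/√M).
So x_C₂H₂ in the escaping gas = (n_C₂H₂/√M_C₂H₂) / Σ(n_i/√M_i)
= (4.25/√26.04) / (4.25/√26.04 + 2.00/√34.08) = 0.8329/(0.8329 + 0.3426) = 0.7085.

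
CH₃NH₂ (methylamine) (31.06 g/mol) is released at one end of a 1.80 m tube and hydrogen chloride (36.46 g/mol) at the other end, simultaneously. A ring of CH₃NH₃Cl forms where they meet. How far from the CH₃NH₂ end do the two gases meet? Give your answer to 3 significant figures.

0.936 m

Graham's law gives d_CH₃NH₂/d_HCl = rate_CH₃NH₂/rate_HCl = √(M_HCl/M_CH₃NH₂) = √(36.46/31.06) = 1.083.
With d_CH₃NH₂ + d_HCl = 1.80 m, d_HCl = 1.80/(1 + 1.083) = 0.8640 m.
d_CH₃NH₂ = 1.80 − 0.8640 = 0.936 m.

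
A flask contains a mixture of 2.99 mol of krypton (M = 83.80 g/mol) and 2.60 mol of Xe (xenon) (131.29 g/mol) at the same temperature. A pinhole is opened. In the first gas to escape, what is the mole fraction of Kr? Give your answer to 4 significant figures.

Rate_i ∝ x_i/√M_i (Graham's law weighted by mole fraction), so the effusate composition follows n_i/√M_i.
x_Kr(eff) = (n_Kr/√M_Kr) / (n_Kr/√M_Kr + n_Xe/√M_Xe)
= (2.99/√83.80) / (2.99/√83.80 + 2.60/√131.29) = 0.3266/(0.3266 + 0.2269) = 0.5901.

0.5901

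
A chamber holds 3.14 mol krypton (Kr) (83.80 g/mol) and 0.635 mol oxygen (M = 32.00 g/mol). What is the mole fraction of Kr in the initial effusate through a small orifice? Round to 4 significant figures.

0.7534

Each component's effusion rate ∝ (its partial pressure)·(1/√M) ∝ n_i/√M_i.
x_Kr(eff) = (n_Kr/√M_Kr) / (n_Kr/√M_Kr + n_O₂/√M_O₂)
= (3.14/√83.80) / (3.14/√83.80 + 0.635/√32.00) = 0.3430/(0.3430 + 0.1123) = 0.7534.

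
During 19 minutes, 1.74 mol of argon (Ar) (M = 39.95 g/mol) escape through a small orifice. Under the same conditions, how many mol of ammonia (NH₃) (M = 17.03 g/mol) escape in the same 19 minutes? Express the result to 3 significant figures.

2.67 mol

Since effusion rate ∝ 1/√M, rate_NH₃/rate_Ar = √(M_Ar/M_NH₃) = √(39.95/17.03) = √2.346 = 1.532.
So the amount for NH₃ is 1.74 × 1.532 = 2.67 mol.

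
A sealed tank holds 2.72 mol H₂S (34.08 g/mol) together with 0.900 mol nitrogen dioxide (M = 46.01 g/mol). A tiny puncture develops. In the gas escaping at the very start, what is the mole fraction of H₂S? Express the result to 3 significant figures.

Each component's effusion rate ∝ (its partial pressure)·(1/√M) ∝ n_i/√M_i.
Mole fraction of H₂S in the effusate = (n_H₂S/√M_H₂S) / (n_H₂S/√M_H₂S + n_NO₂/√M_NO₂)
= (2.72/√34.08) / (2.72/√34.08 + 0.900/√46.01) = 0.4659/(0.4659 + 0.1327) = 0.778.

0.778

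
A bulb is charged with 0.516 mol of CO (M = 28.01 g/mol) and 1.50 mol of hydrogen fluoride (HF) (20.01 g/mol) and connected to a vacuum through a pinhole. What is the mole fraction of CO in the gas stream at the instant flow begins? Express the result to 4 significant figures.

0.2253

Effusion rate of each component ∝ n_i/√M_i (partial pressure × 1/√M).
So x_CO in the escaping gas = (n_CO/√M_CO) / Σ(n_i/√M_i)
= (0.516/√28.01) / (0.516/√28.01 + 1.50/√20.01) = 0.09750/(0.09750 + 0.3353) = 0.2253.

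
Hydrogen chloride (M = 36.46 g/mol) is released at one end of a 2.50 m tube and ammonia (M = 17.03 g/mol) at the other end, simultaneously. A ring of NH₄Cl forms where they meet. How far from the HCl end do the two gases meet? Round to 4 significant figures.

1.015 m

Distances travelled in equal time are proportional to diffusion rates, so d_HCl/d_NH₃ = √(M_NH₃/M_HCl) = √(17.03/36.46) = 0.6834.
With d_HCl + d_NH₃ = 2.50 m, d_NH₃ = 2.50/(1 + 0.6834) = 1.485 m.
d_HCl = 2.50 − 1.485 = 1.015 m.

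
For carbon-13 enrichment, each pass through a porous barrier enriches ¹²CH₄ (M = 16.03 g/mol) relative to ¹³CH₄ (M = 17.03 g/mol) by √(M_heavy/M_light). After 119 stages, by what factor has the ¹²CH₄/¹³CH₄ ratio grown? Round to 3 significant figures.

Each stage multiplies the ratio by α = √(17.03/16.03), so after 119 stages the overall factor is α^119 = (17.03/16.03)^(119/2).
= 1.06238^(119/2) = 36.6.

36.6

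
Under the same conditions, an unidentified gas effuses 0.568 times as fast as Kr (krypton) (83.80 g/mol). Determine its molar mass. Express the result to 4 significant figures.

259.7 g/mol

Since effusion rate ∝ 1/√M, rate_X/rate_Kr = √(M_Kr/M_X).
0.568 = √(83.80/M_X)
M_X = 83.80 / 0.568² = 83.80 / 0.3226 = 259.7 g/mol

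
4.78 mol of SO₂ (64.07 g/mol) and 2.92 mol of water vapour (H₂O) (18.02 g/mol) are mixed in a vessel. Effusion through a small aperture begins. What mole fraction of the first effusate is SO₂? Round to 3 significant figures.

0.465

The effusion rate of species i is ∝ p_i/√M_i ∝ n_i/√M_i.
x_SO₂(eff) = (n_SO₂/√M_SO₂) / (n_SO₂/√M_SO₂ + n_H₂O/√M_H₂O)
= (4.78/√64.07) / (4.78/√64.07 + 2.92/√18.02) = 0.5972/(0.5972 + 0.6879) = 0.465.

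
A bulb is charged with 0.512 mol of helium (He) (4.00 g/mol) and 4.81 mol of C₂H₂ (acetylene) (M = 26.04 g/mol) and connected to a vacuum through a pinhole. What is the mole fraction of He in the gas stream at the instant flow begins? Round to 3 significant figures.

0.214

The effusion rate of species i is ∝ p_i/√M_i ∝ n_i/√M_i.
x_He(eff) = (n_He/√M_He) / (n_He/√M_He + n_C₂H₂/√M_C₂H₂)
= (0.512/√4.00) / (0.512/√4.00 + 4.81/√26.04) = 0.2560/(0.2560 + 0.9426) = 0.214.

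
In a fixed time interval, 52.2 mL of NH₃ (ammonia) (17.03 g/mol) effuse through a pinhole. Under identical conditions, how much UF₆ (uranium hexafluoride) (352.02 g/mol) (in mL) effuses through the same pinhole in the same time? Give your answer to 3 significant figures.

11.5 mL

Since effusion rate ∝ 1/√M, rate_UF₆/rate_NH₃ = √(M_NH₃/M_UF₆) = √(17.03/352.02) = √0.04838 = 0.2199.
So the volume for UF₆ is 52.2 × 0.2199 = 11.5 mL.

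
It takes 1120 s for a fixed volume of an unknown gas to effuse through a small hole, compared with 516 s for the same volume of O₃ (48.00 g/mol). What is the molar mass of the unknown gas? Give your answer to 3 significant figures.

226 g/mol

By Graham's law, t_X/t_O₃ = √(M_X/M_O₃).
1120/516 = 2.171 = √(M_X/48.00)
M_X = 48.00 × 2.171² = 48.00 × 4.711 = 226 g/mol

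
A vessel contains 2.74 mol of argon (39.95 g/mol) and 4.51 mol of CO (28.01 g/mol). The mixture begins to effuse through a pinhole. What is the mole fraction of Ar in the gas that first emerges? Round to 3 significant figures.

0.337

Effusion rate of each component ∝ n_i/√M_i (partial pressure × 1/√M).
Mole fraction of Ar in the effusate = (n_Ar/√M_Ar) / (n_Ar/√M_Ar + n_CO/√M_CO)
= (2.74/√39.95) / (2.74/√39.95 + 4.51/√28.01) = 0.4335/(0.4335 + 0.8522) = 0.337.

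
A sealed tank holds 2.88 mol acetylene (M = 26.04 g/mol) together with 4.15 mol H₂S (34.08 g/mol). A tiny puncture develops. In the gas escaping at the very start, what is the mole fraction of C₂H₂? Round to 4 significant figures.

Rate_i ∝ x_i/√M_i (Graham's law weighted by mole fraction), so the effusate composition follows n_i/√M_i.
So x_C₂H₂ in the escaping gas = (n_C₂H₂/√M_C₂H₂) / Σ(n_i/√M_i)
= (2.88/√26.04) / (2.88/√26.04 + 4.15/√34.08) = 0.5644/(0.5644 + 0.7109) = 0.4426.

0.4426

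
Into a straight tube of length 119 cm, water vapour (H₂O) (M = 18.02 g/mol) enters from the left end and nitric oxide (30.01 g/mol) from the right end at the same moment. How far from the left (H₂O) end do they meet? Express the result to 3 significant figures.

The fronts meet when d_H₂O + d_NO = L with d_H₂O/d_NO = √(M_NO/M_H₂O) (Graham's law). Here √(M_NO/M_H₂O) = √(30.01/18.02) = 1.290.
With d_H₂O + d_NO = 119 cm, d_NO = 119/(1 + 1.290) = 51.95 cm.
d_H₂O = 119 − 51.95 = 67.0 cm.

67.0 cm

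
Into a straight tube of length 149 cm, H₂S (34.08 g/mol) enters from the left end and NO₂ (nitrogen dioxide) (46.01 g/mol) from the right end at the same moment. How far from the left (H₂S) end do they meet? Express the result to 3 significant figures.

80.1 cm

Graham's law gives d_H₂S/d_NO₂ = rate_H₂S/rate_NO₂ = √(M_NO₂/M_H₂S) = √(46.01/34.08) = 1.162.
With d_H₂S + d_NO₂ = 149 cm, d_NO₂ = 149/(1 + 1.162) = 68.92 cm.
d_H₂S = 149 − 68.92 = 80.1 cm.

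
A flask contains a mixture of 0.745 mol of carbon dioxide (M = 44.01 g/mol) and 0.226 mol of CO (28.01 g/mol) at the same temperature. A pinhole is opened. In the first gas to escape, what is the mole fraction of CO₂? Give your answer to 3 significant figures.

0.725

Rate_i ∝ x_i/√M_i (Graham's law weighted by mole fraction), so the effusate composition follows n_i/√M_i.
Mole fraction of CO₂ in the effusate = (n_CO₂/√M_CO₂) / (n_CO₂/√M_CO₂ + n_CO/√M_CO)
= (0.745/√44.01) / (0.745/√44.01 + 0.226/√28.01) = 0.1123/(0.1123 + 0.04270) = 0.725.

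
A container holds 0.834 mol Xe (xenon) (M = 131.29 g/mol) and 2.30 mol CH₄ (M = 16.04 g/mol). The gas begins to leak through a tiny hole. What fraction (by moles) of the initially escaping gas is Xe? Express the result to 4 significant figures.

Effusion rate of each component ∝ n_i/√M_i (partial pressure × 1/√M).
So x_Xe in the escaping gas = (n_Xe/√M_Xe) / Σ(n_i/√M_i)
= (0.834/√131.29) / (0.834/√131.29 + 2.30/√16.04) = 0.07279/(0.07279 + 0.5743) = 0.1125.

0.1125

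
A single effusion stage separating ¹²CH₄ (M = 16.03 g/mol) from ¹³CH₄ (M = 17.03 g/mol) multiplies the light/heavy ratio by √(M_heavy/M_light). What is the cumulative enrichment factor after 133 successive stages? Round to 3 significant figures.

55.9

After 133 stages the ratio has grown by (√(17.03/16.03))^133 = (17.03/16.03)^(133/2).
= 1.06238^(133/2) = 55.9.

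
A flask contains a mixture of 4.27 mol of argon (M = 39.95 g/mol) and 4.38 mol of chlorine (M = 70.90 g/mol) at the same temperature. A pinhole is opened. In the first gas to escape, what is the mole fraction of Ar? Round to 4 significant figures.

The effusion rate of species i is ∝ p_i/√M_i ∝ n_i/√M_i.
Mole fraction of Ar in the effusate = (n_Ar/√M_Ar) / (n_Ar/√M_Ar + n_Cl₂/√M_Cl₂)
= (4.27/√39.95) / (4.27/√39.95 + 4.38/√70.90) = 0.6756/(0.6756 + 0.5202) = 0.5650.

0.5650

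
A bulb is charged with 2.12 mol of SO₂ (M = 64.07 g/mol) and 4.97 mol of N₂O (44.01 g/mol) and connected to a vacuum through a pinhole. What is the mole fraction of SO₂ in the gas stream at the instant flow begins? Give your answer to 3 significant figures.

0.261

Rate_i ∝ x_i/√M_i (Graham's law weighted by mole fraction), so the effusate composition follows n_i/√M_i.
So x_SO₂ in the escaping gas = (n_SO₂/√M_SO₂) / Σ(n_i/√M_i)
= (2.12/√64.07) / (2.12/√64.07 + 4.97/√44.01) = 0.2649/(0.2649 + 0.7492) = 0.261.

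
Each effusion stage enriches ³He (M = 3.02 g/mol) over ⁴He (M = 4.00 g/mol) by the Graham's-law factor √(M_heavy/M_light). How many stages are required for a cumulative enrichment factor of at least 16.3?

20

Per stage α = (4.00/3.02)^(1/2) = 1.32450^0.5, giving ln α = 0.1405.
Need α^N ≥ 16.3 ⇒ N ≥ ln(16.3) / ln α = 2.791 / 0.1405 = 19.86.
Rounding up, N = 20 stages.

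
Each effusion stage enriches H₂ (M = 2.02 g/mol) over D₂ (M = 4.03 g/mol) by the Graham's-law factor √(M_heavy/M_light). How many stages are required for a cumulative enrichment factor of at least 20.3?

Per stage α = (4.03/2.02)^(1/2) = 1.99505^0.5, giving ln α = 0.3453.
Need α^N ≥ 20.3 ⇒ N ≥ ln(20.3) / ln α = 3.011 / 0.3453 = 8.72.
So at least 9 stages are needed.

9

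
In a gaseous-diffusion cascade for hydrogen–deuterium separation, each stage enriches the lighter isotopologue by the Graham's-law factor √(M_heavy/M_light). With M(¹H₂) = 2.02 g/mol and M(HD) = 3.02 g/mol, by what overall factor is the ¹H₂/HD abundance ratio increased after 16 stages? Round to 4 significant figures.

Overall factor = α^16 with α = √(3.02/2.02), i.e. (3.02/2.02)^(16/2).
= 1.49505^8 = 24.96.

24.96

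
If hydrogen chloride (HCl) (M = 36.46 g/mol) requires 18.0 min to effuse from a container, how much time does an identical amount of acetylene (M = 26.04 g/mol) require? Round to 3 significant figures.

From Graham's law, t_C₂H₂/t_HCl = √(M_C₂H₂/M_HCl) = √(26.04/36.46) = √0.7142 = 0.8451.
So the time for C₂H₂ is 18.0 × 0.8451 = 15.2 min.

15.2 min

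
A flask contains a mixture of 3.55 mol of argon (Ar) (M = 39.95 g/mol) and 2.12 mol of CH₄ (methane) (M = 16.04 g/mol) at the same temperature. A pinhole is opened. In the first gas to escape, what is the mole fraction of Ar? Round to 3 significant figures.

0.515

Effusion rate of each component ∝ n_i/√M_i (partial pressure × 1/√M).
Mole fraction of Ar in the effusate = (n_Ar/√M_Ar) / (n_Ar/√M_Ar + n_CH₄/√M_CH₄)
= (3.55/√39.95) / (3.55/√39.95 + 2.12/√16.04) = 0.5617/(0.5617 + 0.5293) = 0.515.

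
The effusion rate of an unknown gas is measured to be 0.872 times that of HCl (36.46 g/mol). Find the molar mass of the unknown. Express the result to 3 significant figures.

Since effusion rate ∝ 1/√M, rate_X/rate_HCl = √(M_HCl/M_X).
0.872 = √(36.46/M_X)
M_X = 36.46 / 0.872² = 36.46 / 0.7604 = 47.9 g/mol

47.9 g/mol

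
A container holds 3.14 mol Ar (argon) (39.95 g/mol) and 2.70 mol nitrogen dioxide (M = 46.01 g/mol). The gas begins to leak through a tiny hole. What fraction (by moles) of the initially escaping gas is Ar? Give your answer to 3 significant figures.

0.555

The effusion rate of species i is ∝ p_i/√M_i ∝ n_i/√M_i.
x_Ar(eff) = (n_Ar/√M_Ar) / (n_Ar/√M_Ar + n_NO₂/√M_NO₂)
= (3.14/√39.95) / (3.14/√39.95 + 2.70/√46.01) = 0.4968/(0.4968 + 0.3981) = 0.555.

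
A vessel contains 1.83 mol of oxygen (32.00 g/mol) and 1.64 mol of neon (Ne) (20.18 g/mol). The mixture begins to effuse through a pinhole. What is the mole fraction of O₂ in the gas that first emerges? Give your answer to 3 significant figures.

Each component's effusion rate ∝ (its partial pressure)·(1/√M) ∝ n_i/√M_i.
Mole fraction of O₂ in the effusate = (n_O₂/√M_O₂) / (n_O₂/√M_O₂ + n_Ne/√M_Ne)
= (1.83/√32.00) / (1.83/√32.00 + 1.64/√20.18) = 0.3235/(0.3235 + 0.3651) = 0.470.

0.470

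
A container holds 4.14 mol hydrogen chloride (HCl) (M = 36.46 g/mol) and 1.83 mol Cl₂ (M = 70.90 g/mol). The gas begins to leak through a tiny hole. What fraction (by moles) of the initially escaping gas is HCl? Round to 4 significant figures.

0.7593

Rate_i ∝ x_i/√M_i (Graham's law weighted by mole fraction), so the effusate composition follows n_i/√M_i.
Mole fraction of HCl in the effusate = (n_HCl/√M_HCl) / (n_HCl/√M_HCl + n_Cl₂/√M_Cl₂)
= (4.14/√36.46) / (4.14/√36.46 + 1.83/√70.90) = 0.6856/(0.6856 + 0.2173) = 0.7593.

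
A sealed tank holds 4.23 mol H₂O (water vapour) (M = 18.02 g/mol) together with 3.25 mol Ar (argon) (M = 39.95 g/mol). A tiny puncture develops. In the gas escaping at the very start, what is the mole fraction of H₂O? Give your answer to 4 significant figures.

Effusion rate of each component ∝ n_i/√M_i (partial pressure × 1/√M).
x_H₂O(eff) = (n_H₂O/√M_H₂O) / (n_H₂O/√M_H₂O + n_Ar/√M_Ar)
= (4.23/√18.02) / (4.23/√18.02 + 3.25/√39.95) = 0.9965/(0.9965 + 0.5142) = 0.6596.

0.6596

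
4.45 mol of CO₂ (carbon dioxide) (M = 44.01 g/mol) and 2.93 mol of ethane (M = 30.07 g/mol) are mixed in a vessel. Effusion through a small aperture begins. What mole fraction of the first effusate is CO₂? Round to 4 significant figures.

Each component's effusion rate ∝ (its partial pressure)·(1/√M) ∝ n_i/√M_i.
Mole fraction of CO₂ in the effusate = (n_CO₂/√M_CO₂) / (n_CO₂/√M_CO₂ + n_C₂H₆/√M_C₂H₆)
= (4.45/√44.01) / (4.45/√44.01 + 2.93/√30.07) = 0.6708/(0.6708 + 0.5343) = 0.5566.

0.5566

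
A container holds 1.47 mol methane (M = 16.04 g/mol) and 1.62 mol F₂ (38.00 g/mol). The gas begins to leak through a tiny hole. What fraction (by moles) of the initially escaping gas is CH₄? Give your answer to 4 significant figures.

Rate_i ∝ x_i/√M_i (Graham's law weighted by mole fraction), so the effusate composition follows n_i/√M_i.
Mole fraction of CH₄ in the effusate = (n_CH₄/√M_CH₄) / (n_CH₄/√M_CH₄ + n_F₂/√M_F₂)
= (1.47/√16.04) / (1.47/√16.04 + 1.62/√38.00) = 0.3670/(0.3670 + 0.2628) = 0.5828.

0.5828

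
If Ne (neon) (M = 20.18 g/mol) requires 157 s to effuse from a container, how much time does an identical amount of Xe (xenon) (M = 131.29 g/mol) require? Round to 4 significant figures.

400.5 s

From Graham's law, t_Xe/t_Ne = √(M_Xe/M_Ne) = √(131.29/20.18) = √6.506 = 2.551.
So the time for Xe is 157 × 2.551 = 400.5 s.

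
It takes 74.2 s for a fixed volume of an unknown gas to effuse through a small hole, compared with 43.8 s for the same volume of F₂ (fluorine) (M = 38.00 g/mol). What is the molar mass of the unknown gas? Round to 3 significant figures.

From Graham's law, t_X/t_F₂ = √(M_X/M_F₂).
74.2/43.8 = 1.694 = √(M_X/38.00)
M_X = 38.00 × 1.694² = 38.00 × 2.870 = 109 g/mol

109 g/mol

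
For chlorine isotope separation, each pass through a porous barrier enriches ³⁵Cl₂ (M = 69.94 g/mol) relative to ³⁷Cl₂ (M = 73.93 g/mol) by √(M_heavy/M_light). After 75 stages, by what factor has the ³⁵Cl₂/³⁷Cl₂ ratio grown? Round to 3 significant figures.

The single-stage factor is √(M_heavy/M_light), so 75 stages give [√(73.93/69.94)]^75 = (73.93/69.94)^(75/2).
= 1.05705^(75/2) = 8.01.

8.01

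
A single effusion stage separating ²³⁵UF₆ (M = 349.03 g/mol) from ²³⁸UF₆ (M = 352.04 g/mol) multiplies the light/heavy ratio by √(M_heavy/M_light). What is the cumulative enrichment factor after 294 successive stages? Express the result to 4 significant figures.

3.533

Overall factor = α^294 with α = √(352.04/349.03), i.e. (352.04/349.03)^(294/2).
= 1.00862^147 = 3.533.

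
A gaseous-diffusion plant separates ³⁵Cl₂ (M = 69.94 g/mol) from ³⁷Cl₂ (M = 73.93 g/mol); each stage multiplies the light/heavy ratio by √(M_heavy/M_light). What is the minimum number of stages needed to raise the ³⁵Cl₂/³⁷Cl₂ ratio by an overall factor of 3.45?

45

Single-stage factor α = √(73.93/69.94), so ln α = ½ ln(1.05705) = 0.02774.
Need α^N ≥ 3.45 ⇒ N ≥ ln(3.45) / ln α = 1.238 / 0.02774 = 44.64.
Rounding up, N = 45 stages.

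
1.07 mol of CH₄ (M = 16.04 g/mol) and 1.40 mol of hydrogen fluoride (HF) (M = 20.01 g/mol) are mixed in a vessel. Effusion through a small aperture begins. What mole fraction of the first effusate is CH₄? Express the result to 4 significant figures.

0.4605

Each component's effusion rate ∝ (its partial pressure)·(1/√M) ∝ n_i/√M_i.
So x_CH₄ in the escaping gas = (n_CH₄/√M_CH₄) / Σ(n_i/√M_i)
= (1.07/√16.04) / (1.07/√16.04 + 1.40/√20.01) = 0.2672/(0.2672 + 0.3130) = 0.4605.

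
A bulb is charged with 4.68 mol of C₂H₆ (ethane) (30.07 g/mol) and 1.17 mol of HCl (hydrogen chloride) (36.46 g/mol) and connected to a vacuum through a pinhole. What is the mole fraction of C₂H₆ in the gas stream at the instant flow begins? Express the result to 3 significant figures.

0.815

Each component's effusion rate ∝ (its partial pressure)·(1/√M) ∝ n_i/√M_i.
So x_C₂H₆ in the escaping gas = (n_C₂H₆/√M_C₂H₆) / Σ(n_i/√M_i)
= (4.68/√30.07) / (4.68/√30.07 + 1.17/√36.46) = 0.8535/(0.8535 + 0.1938) = 0.815.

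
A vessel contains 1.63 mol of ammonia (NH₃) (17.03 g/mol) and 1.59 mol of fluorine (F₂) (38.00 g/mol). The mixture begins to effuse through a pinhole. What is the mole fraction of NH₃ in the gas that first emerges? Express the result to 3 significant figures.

Rate_i ∝ x_i/√M_i (Graham's law weighted by mole fraction), so the effusate composition follows n_i/√M_i.
Mole fraction of NH₃ in the effusate = (n_NH₃/√M_NH₃) / (n_NH₃/√M_NH₃ + n_F₂/√M_F₂)
= (1.63/√17.03) / (1.63/√17.03 + 1.59/√38.00) = 0.3950/(0.3950 + 0.2579) = 0.605.

0.605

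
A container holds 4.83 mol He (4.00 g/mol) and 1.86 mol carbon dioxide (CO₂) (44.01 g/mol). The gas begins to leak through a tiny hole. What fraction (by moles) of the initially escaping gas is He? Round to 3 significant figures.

Rate_i ∝ x_i/√M_i (Graham's law weighted by mole fraction), so the effusate composition follows n_i/√M_i.
Mole fraction of He in the effusate = (n_He/√M_He) / (n_He/√M_He + n_CO₂/√M_CO₂)
= (4.83/√4.00) / (4.83/√4.00 + 1.86/√44.01) = 2.415/(2.415 + 0.2804) = 0.896.

0.896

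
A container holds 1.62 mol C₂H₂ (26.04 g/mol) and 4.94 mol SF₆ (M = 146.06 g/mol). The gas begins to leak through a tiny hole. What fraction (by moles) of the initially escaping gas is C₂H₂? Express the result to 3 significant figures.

0.437

Rate_i ∝ x_i/√M_i (Graham's law weighted by mole fraction), so the effusate composition follows n_i/√M_i.
Mole fraction of C₂H₂ in the effusate = (n_C₂H₂/√M_C₂H₂) / (n_C₂H₂/√M_C₂H₂ + n_SF₆/√M_SF₆)
= (1.62/√26.04) / (1.62/√26.04 + 4.94/√146.06) = 0.3175/(0.3175 + 0.4088) = 0.437.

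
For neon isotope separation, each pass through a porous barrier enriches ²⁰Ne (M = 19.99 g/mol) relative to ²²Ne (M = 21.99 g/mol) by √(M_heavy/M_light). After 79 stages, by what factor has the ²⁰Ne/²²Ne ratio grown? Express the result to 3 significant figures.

Each stage multiplies the ratio by α = √(21.99/19.99), so after 79 stages the overall factor is α^79 = (21.99/19.99)^(79/2).
= 1.10005^(79/2) = 43.2.

43.2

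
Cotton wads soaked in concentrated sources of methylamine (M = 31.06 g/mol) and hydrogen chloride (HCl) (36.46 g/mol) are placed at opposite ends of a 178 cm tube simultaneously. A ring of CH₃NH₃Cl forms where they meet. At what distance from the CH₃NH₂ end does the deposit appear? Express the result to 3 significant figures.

92.6 cm

Graham's law gives d_CH₃NH₂/d_HCl = rate_CH₃NH₂/rate_HCl = √(M_HCl/M_CH₃NH₂) = √(36.46/31.06) = 1.083.
With d_CH₃NH₂ + d_HCl = 178 cm, d_HCl = 178/(1 + 1.083) = 85.44 cm.
d_CH₃NH₂ = 178 − 85.44 = 92.6 cm.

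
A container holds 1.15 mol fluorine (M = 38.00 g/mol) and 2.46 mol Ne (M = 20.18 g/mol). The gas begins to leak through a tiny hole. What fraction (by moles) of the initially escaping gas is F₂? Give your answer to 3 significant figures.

Rate_i ∝ x_i/√M_i (Graham's law weighted by mole fraction), so the effusate composition follows n_i/√M_i.
x_F₂(eff) = (n_F₂/√M_F₂) / (n_F₂/√M_F₂ + n_Ne/√M_Ne)
= (1.15/√38.00) / (1.15/√38.00 + 2.46/√20.18) = 0.1866/(0.1866 + 0.5476) = 0.254.

0.254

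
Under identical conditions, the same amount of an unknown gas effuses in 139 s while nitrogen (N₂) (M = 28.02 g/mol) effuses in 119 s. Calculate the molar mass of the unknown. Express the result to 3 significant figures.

38.2 g/mol

Graham's law gives t_X/t_N₂ = √(M_X/M_N₂).
139/119 = 1.168 = √(M_X/28.02)
M_X = 28.02 × 1.168² = 28.02 × 1.364 = 38.2 g/mol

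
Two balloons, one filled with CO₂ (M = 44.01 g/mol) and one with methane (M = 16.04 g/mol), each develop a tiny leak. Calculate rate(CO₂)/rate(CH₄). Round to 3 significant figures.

Using Graham's law: rate_CO₂/rate_CH₄ = √(M_CH₄/M_CO₂) = √(16.04/44.01) = √0.3645 = 0.604.

0.604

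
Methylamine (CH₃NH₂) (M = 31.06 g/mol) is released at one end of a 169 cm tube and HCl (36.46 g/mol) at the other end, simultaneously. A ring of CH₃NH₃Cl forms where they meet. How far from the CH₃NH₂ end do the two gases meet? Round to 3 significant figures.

87.9 cm

Graham's law gives d_CH₃NH₂/d_HCl = rate_CH₃NH₂/rate_HCl = √(M_HCl/M_CH₃NH₂) = √(36.46/31.06) = 1.083.
With d_CH₃NH₂ + d_HCl = 169 cm, d_HCl = 169/(1 + 1.083) = 81.12 cm.
d_CH₃NH₂ = 169 − 81.12 = 87.9 cm.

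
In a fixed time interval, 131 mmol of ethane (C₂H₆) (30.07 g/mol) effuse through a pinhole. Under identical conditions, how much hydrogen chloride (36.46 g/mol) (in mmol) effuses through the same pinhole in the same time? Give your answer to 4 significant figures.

119.0 mmol

Using Graham's law: rate_HCl/rate_C₂H₆ = √(M_C₂H₆/M_HCl) = √(30.07/36.46) = √0.8247 = 0.9082.
So the amount for HCl is 131 × 0.9082 = 119.0 mmol.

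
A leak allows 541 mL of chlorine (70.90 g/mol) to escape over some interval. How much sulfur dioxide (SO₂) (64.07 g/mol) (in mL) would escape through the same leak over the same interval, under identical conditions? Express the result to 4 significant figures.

569.1 mL

Using Graham's law: rate_SO₂/rate_Cl₂ = √(M_Cl₂/M_SO₂) = √(70.90/64.07) = √1.107 = 1.052.
So the volume for SO₂ is 541 × 1.052 = 569.1 mL.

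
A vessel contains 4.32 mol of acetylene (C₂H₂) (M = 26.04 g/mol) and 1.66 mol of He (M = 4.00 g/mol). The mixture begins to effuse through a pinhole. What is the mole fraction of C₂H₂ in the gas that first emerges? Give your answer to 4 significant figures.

0.5049

Each component's effusion rate ∝ (its partial pressure)·(1/√M) ∝ n_i/√M_i.
Mole fraction of C₂H₂ in the effusate = (n_C₂H₂/√M_C₂H₂) / (n_C₂H₂/√M_C₂H₂ + n_He/√M_He)
= (4.32/√26.04) / (4.32/√26.04 + 1.66/√4.00) = 0.8466/(0.8466 + 0.8300) = 0.5049.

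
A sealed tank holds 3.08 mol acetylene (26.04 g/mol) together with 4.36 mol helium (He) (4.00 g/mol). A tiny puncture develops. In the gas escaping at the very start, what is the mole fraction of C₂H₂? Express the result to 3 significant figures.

0.217

Each component's effusion rate ∝ (its partial pressure)·(1/√M) ∝ n_i/√M_i.
x_C₂H₂(eff) = (n_C₂H₂/√M_C₂H₂) / (n_C₂H₂/√M_C₂H₂ + n_He/√M_He)
= (3.08/√26.04) / (3.08/√26.04 + 4.36/√4.00) = 0.6036/(0.6036 + 2.180) = 0.217.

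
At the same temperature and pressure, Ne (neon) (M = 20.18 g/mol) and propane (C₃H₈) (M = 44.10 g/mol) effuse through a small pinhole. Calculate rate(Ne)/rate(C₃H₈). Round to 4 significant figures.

1.478

By Graham's law, rate_Ne/rate_C₃H₈ = √(M_C₃H₈/M_Ne) = √(44.10/20.18) = √2.185 = 1.478.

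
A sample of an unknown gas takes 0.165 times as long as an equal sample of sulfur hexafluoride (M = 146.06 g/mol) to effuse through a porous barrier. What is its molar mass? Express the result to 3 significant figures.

3.98 g/mol

Graham's law gives t_X/t_SF₆ = √(M_X/M_SF₆).
0.165 = √(M_X/146.06)
M_X = 146.06 × 0.165² = 146.06 × 0.02723 = 3.98 g/mol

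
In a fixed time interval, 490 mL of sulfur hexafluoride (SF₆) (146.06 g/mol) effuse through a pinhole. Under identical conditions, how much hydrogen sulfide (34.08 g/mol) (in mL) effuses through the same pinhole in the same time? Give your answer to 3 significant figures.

Since effusion rate ∝ 1/√M, rate_H₂S/rate_SF₆ = √(M_SF₆/M_H₂S) = √(146.06/34.08) = √4.286 = 2.070.
So the volume for H₂S is 490 × 2.070 = 1010 mL.

1010 mL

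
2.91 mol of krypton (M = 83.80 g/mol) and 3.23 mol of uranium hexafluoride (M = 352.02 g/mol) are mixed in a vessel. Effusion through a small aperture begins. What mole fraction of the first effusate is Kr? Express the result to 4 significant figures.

0.6487

Rate_i ∝ x_i/√M_i (Graham's law weighted by mole fraction), so the effusate composition follows n_i/√M_i.
Mole fraction of Kr in the effusate = (n_Kr/√M_Kr) / (n_Kr/√M_Kr + n_UF₆/√M_UF₆)
= (2.91/√83.80) / (2.91/√83.80 + 3.23/√352.02) = 0.3179/(0.3179 + 0.1722) = 0.6487.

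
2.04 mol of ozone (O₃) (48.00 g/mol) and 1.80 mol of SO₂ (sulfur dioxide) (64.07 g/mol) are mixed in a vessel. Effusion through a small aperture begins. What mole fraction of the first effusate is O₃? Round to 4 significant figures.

Each component's effusion rate ∝ (its partial pressure)·(1/√M) ∝ n_i/√M_i.
So x_O₃ in the escaping gas = (n_O₃/√M_O₃) / Σ(n_i/√M_i)
= (2.04/√48.00) / (2.04/√48.00 + 1.80/√64.07) = 0.2944/(0.2944 + 0.2249) = 0.5670.

0.5670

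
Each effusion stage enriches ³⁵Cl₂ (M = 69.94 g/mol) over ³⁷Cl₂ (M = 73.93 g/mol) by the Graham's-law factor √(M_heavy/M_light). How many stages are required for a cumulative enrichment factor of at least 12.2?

Single-stage factor α = √(73.93/69.94), so ln α = ½ ln(1.05705) = 0.02774.
Need α^N ≥ 12.2 ⇒ N ≥ ln(12.2) / ln α = 2.501 / 0.02774 = 90.17.
Rounding up, N = 91 stages.

91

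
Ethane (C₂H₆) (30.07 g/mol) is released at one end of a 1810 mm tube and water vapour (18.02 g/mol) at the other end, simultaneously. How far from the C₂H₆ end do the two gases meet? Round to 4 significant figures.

789.8 mm

In equal time, each gas travels a distance ∝ its rate ∝ 1/√M, so d_C₂H₆/d_H₂O = √(M_H₂O/M_C₂H₆) = √(18.02/30.07) = 0.7741.
With d_C₂H₆ + d_H₂O = 1810 mm, d_H₂O = 1810/(1 + 0.7741) = 1020 mm.
d_C₂H₆ = 1810 − 1020 = 789.8 mm.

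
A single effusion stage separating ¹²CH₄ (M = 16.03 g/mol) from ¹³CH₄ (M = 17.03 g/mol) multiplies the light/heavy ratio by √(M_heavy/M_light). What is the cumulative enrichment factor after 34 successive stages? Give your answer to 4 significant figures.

2.798

Overall factor = α^34 with α = √(17.03/16.03), i.e. (17.03/16.03)^(34/2).
= 1.06238^17 = 2.798.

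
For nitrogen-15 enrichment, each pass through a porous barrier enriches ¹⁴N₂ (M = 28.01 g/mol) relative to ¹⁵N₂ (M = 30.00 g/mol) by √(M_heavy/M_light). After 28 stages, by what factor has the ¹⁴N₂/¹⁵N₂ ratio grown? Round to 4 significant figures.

After 28 stages the ratio has grown by (√(30.00/28.01))^28 = (30.00/28.01)^(28/2).
= 1.07105^14 = 2.614.

2.614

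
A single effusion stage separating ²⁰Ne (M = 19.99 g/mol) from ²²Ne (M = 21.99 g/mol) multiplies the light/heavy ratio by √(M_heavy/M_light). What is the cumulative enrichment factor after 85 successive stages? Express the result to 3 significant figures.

57.5

Overall factor = α^85 with α = √(21.99/19.99), i.e. (21.99/19.99)^(85/2).
= 1.10005^(85/2) = 57.5.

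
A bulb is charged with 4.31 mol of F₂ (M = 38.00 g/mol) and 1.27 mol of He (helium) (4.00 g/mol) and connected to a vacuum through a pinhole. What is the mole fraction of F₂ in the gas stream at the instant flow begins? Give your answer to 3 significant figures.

0.524

Each component's effusion rate ∝ (its partial pressure)·(1/√M) ∝ n_i/√M_i.
Mole fraction of F₂ in the effusate = (n_F₂/√M_F₂) / (n_F₂/√M_F₂ + n_He/√M_He)
= (4.31/√38.00) / (4.31/√38.00 + 1.27/√4.00) = 0.6992/(0.6992 + 0.6350) = 0.524.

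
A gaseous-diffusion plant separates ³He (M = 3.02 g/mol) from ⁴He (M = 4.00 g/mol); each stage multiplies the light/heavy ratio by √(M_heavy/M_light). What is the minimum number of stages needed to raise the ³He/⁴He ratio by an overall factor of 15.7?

Per stage α = (4.00/3.02)^(1/2) = 1.32450^0.5, giving ln α = 0.1405.
Need α^N ≥ 15.7 ⇒ N ≥ ln(15.7) / ln α = 2.754 / 0.1405 = 19.60.
Minimum whole number of stages: N = 20.

20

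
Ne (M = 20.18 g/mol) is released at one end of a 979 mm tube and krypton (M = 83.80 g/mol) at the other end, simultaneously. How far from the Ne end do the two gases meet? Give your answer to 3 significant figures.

657 mm

In equal time, each gas travels a distance ∝ its rate ∝ 1/√M, so d_Ne/d_Kr = √(M_Kr/M_Ne) = √(83.80/20.18) = 2.038.
With d_Ne + d_Kr = 979 mm, d_Kr = 979/(1 + 2.038) = 322.3 mm.
d_Ne = 979 − 322.3 = 657 mm.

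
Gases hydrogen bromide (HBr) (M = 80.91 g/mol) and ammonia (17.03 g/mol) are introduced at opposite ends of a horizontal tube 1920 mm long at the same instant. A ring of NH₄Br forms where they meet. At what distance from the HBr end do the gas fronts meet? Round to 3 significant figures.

604 mm

Graham's law gives d_HBr/d_NH₃ = rate_HBr/rate_NH₃ = √(M_NH₃/M_HBr) = √(17.03/80.91) = 0.4588.
With d_HBr + d_NH₃ = 1920 mm, d_NH₃ = 1920/(1 + 0.4588) = 1316 mm.
d_HBr = 1920 − 1316 = 604 mm.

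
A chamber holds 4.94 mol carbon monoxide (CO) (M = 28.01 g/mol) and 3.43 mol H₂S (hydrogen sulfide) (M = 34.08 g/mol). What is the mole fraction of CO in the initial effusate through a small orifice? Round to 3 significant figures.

Each component's effusion rate ∝ (its partial pressure)·(1/√M) ∝ n_i/√M_i.
x_CO(eff) = (n_CO/√M_CO) / (n_CO/√M_CO + n_H₂S/√M_H₂S)
= (4.94/√28.01) / (4.94/√28.01 + 3.43/√34.08) = 0.9334/(0.9334 + 0.5875) = 0.614.

0.614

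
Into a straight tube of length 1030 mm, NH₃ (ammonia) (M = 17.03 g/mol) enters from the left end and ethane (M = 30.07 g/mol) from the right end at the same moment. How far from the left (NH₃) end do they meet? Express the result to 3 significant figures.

Graham's law gives d_NH₃/d_C₂H₆ = rate_NH₃/rate_C₂H₆ = √(M_C₂H₆/M_NH₃) = √(30.07/17.03) = 1.329.
With d_NH₃ + d_C₂H₆ = 1030 mm, d_C₂H₆ = 1030/(1 + 1.329) = 442.3 mm.
d_NH₃ = 1030 − 442.3 = 588 mm.

588 mm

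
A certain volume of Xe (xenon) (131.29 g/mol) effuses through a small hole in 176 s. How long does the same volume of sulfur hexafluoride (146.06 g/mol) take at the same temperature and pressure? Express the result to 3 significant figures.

186 s

By Graham's law, t_SF₆/t_Xe = √(M_SF₆/M_Xe) = √(146.06/131.29) = √1.112 = 1.055.
So the time for SF₆ is 176 × 1.055 = 186 s.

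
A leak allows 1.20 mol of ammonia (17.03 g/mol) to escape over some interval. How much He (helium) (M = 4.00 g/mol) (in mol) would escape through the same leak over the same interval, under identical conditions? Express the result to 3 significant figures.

2.48 mol

From Graham's law, rate_He/rate_NH₃ = √(M_NH₃/M_He) = √(17.03/4.00) = √4.258 = 2.063.
So the amount for He is 1.20 × 2.063 = 2.48 mol.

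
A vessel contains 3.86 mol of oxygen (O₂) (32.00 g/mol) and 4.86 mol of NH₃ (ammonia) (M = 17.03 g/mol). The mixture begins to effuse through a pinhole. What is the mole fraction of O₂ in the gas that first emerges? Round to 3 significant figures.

Each component's effusion rate ∝ (its partial pressure)·(1/√M) ∝ n_i/√M_i.
Mole fraction of O₂ in the effusate = (n_O₂/√M_O₂) / (n_O₂/√M_O₂ + n_NH₃/√M_NH₃)
= (3.86/√32.00) / (3.86/√32.00 + 4.86/√17.03) = 0.6824/(0.6824 + 1.178) = 0.367.

0.367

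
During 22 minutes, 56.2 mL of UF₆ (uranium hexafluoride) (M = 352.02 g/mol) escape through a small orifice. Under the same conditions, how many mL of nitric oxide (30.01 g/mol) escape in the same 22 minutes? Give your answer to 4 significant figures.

Graham's law gives rate_NO/rate_UF₆ = √(M_UF₆/M_NO) = √(352.02/30.01) = √11.73 = 3.425.
So the volume for NO is 56.2 × 3.425 = 192.5 mL.

192.5 mL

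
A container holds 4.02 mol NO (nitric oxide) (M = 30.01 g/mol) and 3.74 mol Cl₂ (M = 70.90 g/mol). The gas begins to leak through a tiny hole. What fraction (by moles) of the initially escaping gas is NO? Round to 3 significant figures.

0.623

The effusion rate of species i is ∝ p_i/√M_i ∝ n_i/√M_i.
Mole fraction of NO in the effusate = (n_NO/√M_NO) / (n_NO/√M_NO + n_Cl₂/√M_Cl₂)
= (4.02/√30.01) / (4.02/√30.01 + 3.74/√70.90) = 0.7338/(0.7338 + 0.4442) = 0.623.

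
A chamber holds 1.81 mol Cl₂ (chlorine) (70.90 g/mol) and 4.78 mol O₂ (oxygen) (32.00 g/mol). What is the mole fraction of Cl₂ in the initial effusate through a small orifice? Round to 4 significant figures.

0.2028

Each component's effusion rate ∝ (its partial pressure)·(1/√M) ∝ n_i/√M_i.
Mole fraction of Cl₂ in the effusate = (n_Cl₂/√M_Cl₂) / (n_Cl₂/√M_Cl₂ + n_O₂/√M_O₂)
= (1.81/√70.90) / (1.81/√70.90 + 4.78/√32.00) = 0.2150/(0.2150 + 0.8450) = 0.2028.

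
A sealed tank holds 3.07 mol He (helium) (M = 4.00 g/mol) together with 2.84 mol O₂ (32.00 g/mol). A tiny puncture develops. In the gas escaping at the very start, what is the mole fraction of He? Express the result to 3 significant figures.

0.754

Each component's effusion rate ∝ (its partial pressure)·(1/√M) ∝ n_i/√M_i.
So x_He in the escaping gas = (n_He/√M_He) / Σ(n_i/√M_i)
= (3.07/√4.00) / (3.07/√4.00 + 2.84/√32.00) = 1.535/(1.535 + 0.5020) = 0.754.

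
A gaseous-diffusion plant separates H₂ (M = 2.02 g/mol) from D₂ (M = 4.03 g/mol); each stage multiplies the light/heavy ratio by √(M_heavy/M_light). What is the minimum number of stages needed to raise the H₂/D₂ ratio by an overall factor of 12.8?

Per stage α = (4.03/2.02)^(1/2) = 1.99505^0.5, giving ln α = 0.3453.
Need α^N ≥ 12.8 ⇒ N ≥ ln(12.8) / ln α = 2.549 / 0.3453 = 7.38.
Rounding up, N = 8 stages.

8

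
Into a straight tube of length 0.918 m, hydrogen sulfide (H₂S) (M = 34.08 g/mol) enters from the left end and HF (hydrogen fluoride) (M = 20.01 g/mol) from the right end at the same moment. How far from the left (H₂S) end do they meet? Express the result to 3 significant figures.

0.398 m

In equal time, each gas travels a distance ∝ its rate ∝ 1/√M, so d_H₂S/d_HF = √(M_HF/M_H₂S) = √(20.01/34.08) = 0.7663.
With d_H₂S + d_HF = 0.918 m, d_HF = 0.918/(1 + 0.7663) = 0.5197 m.
d_H₂S = 0.918 − 0.5197 = 0.398 m.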